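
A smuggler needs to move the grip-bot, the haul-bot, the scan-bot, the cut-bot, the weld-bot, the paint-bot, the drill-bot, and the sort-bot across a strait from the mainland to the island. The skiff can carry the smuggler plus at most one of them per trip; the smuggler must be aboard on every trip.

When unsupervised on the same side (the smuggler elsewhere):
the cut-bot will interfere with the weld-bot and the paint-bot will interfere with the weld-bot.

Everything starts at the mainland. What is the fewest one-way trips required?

Counting alone: the smuggler can take at most 1 across per trip to the island, so moving all 8 needs at least 8 loaded trips out, with a return between consecutive ones — at least 15 crossings.
The safety rule pushes this higher. Following every safe sequence of crossings, the most of the 8 that can be at the island as the skiff arrives there on crossing 15 is 7 — never all 8.
So no plan with fewer than 17 crossings exists, and this one achieves 17:
1. Smuggler goes to the island with the weld-bot.  [the mainland: the cut-bot, the drill-bot, the grip-bot, the haul-bot, the paint-bot, the scan-bot, the sort-bot | the island: the weld-bot]
2. Smuggler goes back to the mainland alone.  [the mainland: the cut-bot, the drill-bot, the grip-bot, the haul-bot, the paint-bot, the scan-bot, the sort-bot | the island: the weld-bot]
3. Smuggler goes to the island with the grip-bot.  [the mainland: the cut-bot, the drill-bot, the haul-bot, the paint-bot, the scan-bot, the sort-bot | the island: the grip-bot, the weld-bot]
4. Smuggler goes back to the mainland alone.  [the mainland: the cut-bot, the drill-bot, the haul-bot, the paint-bot, the scan-bot, the sort-bot | the island: the grip-bot, the weld-bot]
5. Smuggler goes to the island with the haul-bot.  [the mainland: the cut-bot, the drill-bot, the paint-bot, the scan-bot, the sort-bot | the island: the grip-bot, the haul-bot, the weld-bot]
6. Smuggler goes back to the mainland alone.  [the mainland: the cut-bot, the drill-bot, the paint-bot, the scan-bot, the sort-bot | the island: the grip-bot, the haul-bot, the weld-bot]
7. Smuggler goes to the island with the scan-bot.  [the mainland: the cut-bot, the drill-bot, the paint-bot, the sort-bot | the island: the grip-bot, the haul-bot, the scan-bot, the weld-bot]
8. Smuggler goes back to the mainland alone.  [the mainland: the cut-bot, the drill-bot, the paint-bot, the sort-bot | the island: the grip-bot, the haul-bot, the scan-bot, the weld-bot]
9. Smuggler goes to the island with the cut-bot.  [the mainland: the drill-bot, the paint-bot, the sort-bot | the island: the cut-bot, the grip-bot, the haul-bot, the scan-bot, the weld-bot]
10. Smuggler goes back to the mainland with the weld-bot.  [the mainland: the drill-bot, the paint-bot, the sort-bot, the weld-bot | the island: the cut-bot, the grip-bot, the haul-bot, the scan-bot]
11. Smuggler goes to the island with the paint-bot.  [the mainland: the drill-bot, the sort-bot, the weld-bot | the island: the cut-bot, the grip-bot, the haul-bot, the paint-bot, the scan-bot]
12. Smuggler goes back to the mainland alone.  [the mainland: the drill-bot, the sort-bot, the weld-bot | the island: the cut-bot, the grip-bot, the haul-bot, the paint-bot, the scan-bot]
13. Smuggler goes to the island with the drill-bot.  [the mainland: the sort-bot, the weld-bot | the island: the cut-bot, the drill-bot, the grip-bot, the haul-bot, the paint-bot, the scan-bot]
14. Smuggler goes back to the mainland alone.  [the mainland: the sort-bot, the weld-bot | the island: the cut-bot, the drill-bot, the grip-bot, the haul-bot, the paint-bot, the scan-bot]
15. Smuggler goes to the island with the sort-bot.  [the mainland: the weld-bot | the island: the cut-bot, the drill-bot, the grip-bot, the haul-bot, the paint-bot, the scan-bot, the sort-bot]
16. Smuggler goes back to the mainland alone.  [the mainland: the weld-bot | the island: the cut-bot, the drill-bot, the grip-bot, the haul-bot, the paint-bot, the scan-bot, the sort-bot]
17. Smuggler goes to the island with the weld-bot.  [the mainland: — | the island: the cut-bot, the drill-bot, the grip-bot, the haul-bot, the paint-bot, the scan-bot, the sort-bot, the weld-bot]

17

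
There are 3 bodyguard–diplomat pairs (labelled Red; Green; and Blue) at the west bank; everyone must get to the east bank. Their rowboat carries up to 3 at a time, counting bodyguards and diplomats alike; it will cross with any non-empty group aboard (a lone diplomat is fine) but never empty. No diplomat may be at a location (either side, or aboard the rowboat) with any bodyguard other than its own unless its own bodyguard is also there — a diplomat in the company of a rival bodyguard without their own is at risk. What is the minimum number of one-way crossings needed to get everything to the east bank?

5

Counting alone: each trip to the east bank takes at most 3 across and each return brings at least 1 back, so after t trips out (and t−1 returns) at most 3t − (t−1) of the 6 are across; that first reaches 6 at t = 3, so at least 5 crossings are needed.
The plan below uses exactly 5 crossings, so it is optimal:
1. bodyguard Red and diplomat Red cross → the east bank.
2. bodyguard Red crosses ← the west bank.
3. bodyguard Blue, bodyguard Green, and bodyguard Red cross → the east bank.
4. diplomat Red crosses ← the west bank.
5. diplomat Blue, diplomat Green, and diplomat Red cross → the east bank.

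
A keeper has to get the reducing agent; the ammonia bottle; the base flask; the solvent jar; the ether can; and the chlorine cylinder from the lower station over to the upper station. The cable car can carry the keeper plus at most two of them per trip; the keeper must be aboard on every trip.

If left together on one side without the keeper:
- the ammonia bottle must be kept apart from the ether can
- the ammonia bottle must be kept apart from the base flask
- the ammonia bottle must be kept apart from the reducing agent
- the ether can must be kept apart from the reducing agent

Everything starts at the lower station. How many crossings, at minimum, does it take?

9

Counting alone: the keeper can take at most 2 across per trip to the upper station, so moving all 6 needs at least 3 loaded trips out, with a return between consecutive ones — at least 5 crossings.
The safety rule pushes this higher. Following every safe sequence of crossings, the most of the 6 that can be at the upper station as the cable car arrives there on crossings 5, 7 is 4, 5 respectively — never all 6.
So no plan with fewer than 9 crossings exists, and this one achieves 9:
1. Keeper goes to the upper station with the ammonia bottle and the reducing agent.  [the lower station: the base flask, the chlorine cylinder, the ether can, the solvent jar | the upper station: the ammonia bottle, the reducing agent]
2. Keeper goes back to the lower station with the reducing agent.  [the lower station: the base flask, the chlorine cylinder, the ether can, the reducing agent, the solvent jar | the upper station: the ammonia bottle]
3. Keeper goes to the upper station with the base flask and the reducing agent.  [the lower station: the chlorine cylinder, the ether can, the solvent jar | the upper station: the ammonia bottle, the base flask, the reducing agent]
4. Keeper goes back to the lower station with the ammonia bottle.  [the lower station: the ammonia bottle, the chlorine cylinder, the ether can, the solvent jar | the upper station: the base flask, the reducing agent]
5. Keeper goes to the upper station with the ammonia bottle and the solvent jar.  [the lower station: the chlorine cylinder, the ether can | the upper station: the ammonia bottle, the base flask, the reducing agent, the solvent jar]
6. Keeper goes back to the lower station with the ammonia bottle.  [the lower station: the ammonia bottle, the chlorine cylinder, the ether can | the upper station: the base flask, the reducing agent, the solvent jar]
7. Keeper goes to the upper station with the ammonia bottle and the chlorine cylinder.  [the lower station: the ether can | the upper station: the ammonia bottle, the base flask, the chlorine cylinder, the reducing agent, the solvent jar]
8. Keeper goes back to the lower station with the ammonia bottle.  [the lower station: the ammonia bottle, the ether can | the upper station: the base flask, the chlorine cylinder, the reducing agent, the solvent jar]
9. Keeper goes to the upper station with the ammonia bottle and the ether can.  [the lower station: — | the upper station: the ammonia bottle, the base flask, the chlorine cylinder, the ether can, the reducing agent, the solvent jar]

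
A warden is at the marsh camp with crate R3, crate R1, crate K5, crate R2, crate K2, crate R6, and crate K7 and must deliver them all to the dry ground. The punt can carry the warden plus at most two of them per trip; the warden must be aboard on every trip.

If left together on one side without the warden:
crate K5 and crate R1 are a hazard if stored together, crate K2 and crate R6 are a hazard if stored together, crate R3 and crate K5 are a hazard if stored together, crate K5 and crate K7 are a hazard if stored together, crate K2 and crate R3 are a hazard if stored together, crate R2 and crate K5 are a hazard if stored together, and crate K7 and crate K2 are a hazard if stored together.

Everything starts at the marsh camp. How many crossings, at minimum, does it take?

9

Counting alone: the warden can take at most 2 across per trip to the dry ground, so moving all 7 needs at least 4 loaded trips out, with a return between consecutive ones — at least 7 crossings.
The safety rule pushes this higher. Following every safe sequence of crossings, the most of the 7 that can be at the dry ground as the punt arrives there on crossing 7 is 6 — never all 7.
So no plan with fewer than 9 crossings exists, and this one achieves 9:
1. Warden goes to the dry ground with crate K2 and crate K5.
2. Warden goes back to the marsh camp alone.
3. Warden goes to the dry ground with crate R6.
4. Warden goes back to the marsh camp with crate K2.
5. Warden goes to the dry ground with crate K7 and crate R3.
6. Warden goes back to the marsh camp with crate K5.
7. Warden goes to the dry ground with crate R1 and crate R2.
8. Warden goes back to the marsh camp alone.
9. Warden goes to the dry ground with crate K2 and crate K5.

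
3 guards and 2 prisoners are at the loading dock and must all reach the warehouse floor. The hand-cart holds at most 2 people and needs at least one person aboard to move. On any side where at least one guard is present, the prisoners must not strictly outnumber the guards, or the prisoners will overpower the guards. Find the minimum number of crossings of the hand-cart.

Counting alone: each trip to the warehouse floor takes at most 2 across and each return brings at least 1 back, so after t trips out (and t−1 returns) at most 2t − (t−1) of the 5 are across; that first reaches 5 at t = 4, so at least 7 crossings are needed.
The plan below uses exactly 7 crossings, so it is optimal:
1. 2 prisoners → the warehouse floor.  (the loading dock: 3G 0P; the warehouse floor: 0G 2P)
2. 1 prisoner ← the loading dock.  (the loading dock: 3G 1P; the warehouse floor: 0G 1P)
3. 2 guards → the warehouse floor.  (the loading dock: 1G 1P; the warehouse floor: 2G 1P)
4. 1 guard ← the loading dock.  (the loading dock: 2G 1P; the warehouse floor: 1G 1P)
5. 1 guard and 1 prisoner → the warehouse floor.  (the loading dock: 1G 0P; the warehouse floor: 2G 2P)
6. 1 prisoner ← the loading dock.  (the loading dock: 1G 1P; the warehouse floor: 2G 1P)
7. 1 guard and 1 prisoner → the warehouse floor.  (the loading dock: 0G 0P; the warehouse floor: 3G 2P)

7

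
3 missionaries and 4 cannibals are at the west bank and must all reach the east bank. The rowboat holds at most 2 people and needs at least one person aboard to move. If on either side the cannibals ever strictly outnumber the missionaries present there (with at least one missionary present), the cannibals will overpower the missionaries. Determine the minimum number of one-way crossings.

impossible

The cannibals already outnumber the missionaries at the west bank before anyone moves, so the starting position itself is disallowed.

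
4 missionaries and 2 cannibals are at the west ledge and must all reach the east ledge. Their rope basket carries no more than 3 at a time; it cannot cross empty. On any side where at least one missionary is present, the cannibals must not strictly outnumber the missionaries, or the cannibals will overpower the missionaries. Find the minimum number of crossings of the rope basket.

Counting alone: each trip to the east ledge takes at most 3 across and each return brings at least 1 back, so after t trips out (and t−1 returns) at most 3t − (t−1) of the 6 are across; that first reaches 6 at t = 3, so at least 5 crossings are needed.
The plan below uses exactly 5 crossings, so it is optimal:
1. 2 cannibals → the east ledge.  (the west ledge: 4M 0C; the east ledge: 0M 2C)
2. 1 cannibal ← the west ledge.  (the west ledge: 4M 1C; the east ledge: 0M 1C)
3. 2 missionaries and 1 cannibal → the east ledge.  (the west ledge: 2M 0C; the east ledge: 2M 2C)
4. 1 cannibal ← the west ledge.  (the west ledge: 2M 1C; the east ledge: 2M 1C)
5. 2 missionaries and 1 cannibal → the east ledge.  (the west ledge: 0M 0C; the east ledge: 4M 2C)

5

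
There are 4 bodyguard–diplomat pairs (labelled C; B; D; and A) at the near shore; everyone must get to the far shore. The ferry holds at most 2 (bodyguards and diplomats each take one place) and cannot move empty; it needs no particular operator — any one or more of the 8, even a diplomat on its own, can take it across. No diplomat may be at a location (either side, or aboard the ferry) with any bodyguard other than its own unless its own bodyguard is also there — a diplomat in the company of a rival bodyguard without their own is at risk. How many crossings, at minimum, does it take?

impossible

Following every safe sequence of crossings from the start, the most of the 8 that can be at the far shore as the ferry arrives there on crossings 1, 3, 5 is 2, 3, 4 respectively; the best ever achieved is 4 of 8.
From crossing 7 on, no configuration arises that was not already reachable earlier: only 44 distinct safe configurations (who is on which side, and where the ferry is) can ever be reached, none of them has everyone across, and every continuation just revisits them. So no valid plan exists.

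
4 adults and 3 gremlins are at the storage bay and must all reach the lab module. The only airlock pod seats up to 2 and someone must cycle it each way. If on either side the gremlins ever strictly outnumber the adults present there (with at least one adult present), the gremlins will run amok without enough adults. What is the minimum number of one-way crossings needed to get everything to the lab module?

Counting alone: each trip to the lab module takes at most 2 across and each return brings at least 1 back, so after t trips out (and t−1 returns) at most 2t − (t−1) of the 7 are across; that first reaches 7 at t = 6, so at least 11 crossings are needed.
The plan below uses exactly 11 crossings, so it is optimal:
1. 2 gremlins → the lab module.  (the storage bay: 4A 1G; the lab module: 0A 2G)
2. 1 gremlin ← the storage bay.  (the storage bay: 4A 2G; the lab module: 0A 1G)
3. 2 gremlins → the lab module.  (the storage bay: 4A 0G; the lab module: 0A 3G)
4. 1 gremlin ← the storage bay.  (the storage bay: 4A 1G; the lab module: 0A 2G)
5. 2 adults → the lab module.  (the storage bay: 2A 1G; the lab module: 2A 2G)
6. 1 gremlin ← the storage bay.  (the storage bay: 2A 2G; the lab module: 2A 1G)
7. 1 adult and 1 gremlin → the lab module.  (the storage bay: 1A 1G; the lab module: 3A 2G)
8. 1 adult ← the storage bay.  (the storage bay: 2A 1G; the lab module: 2A 2G)
9. 1 adult and 1 gremlin → the lab module.  (the storage bay: 1A 0G; the lab module: 3A 3G)
10. 1 gremlin ← the storage bay.  (the storage bay: 1A 1G; the lab module: 3A 2G)
11. 1 adult and 1 gremlin → the lab module.  (the storage bay: 0A 0G; the lab module: 4A 3G)

11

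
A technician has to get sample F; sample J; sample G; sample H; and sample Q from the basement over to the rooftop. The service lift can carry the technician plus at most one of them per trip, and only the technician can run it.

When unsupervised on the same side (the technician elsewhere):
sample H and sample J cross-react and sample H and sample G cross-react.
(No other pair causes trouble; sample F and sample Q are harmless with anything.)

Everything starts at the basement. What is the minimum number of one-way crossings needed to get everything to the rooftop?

11

Counting alone: the technician can take at most 1 across per trip to the rooftop, so moving all 5 needs at least 5 loaded trips out, with a return between consecutive ones — at least 9 crossings.
The safety rule pushes this higher. Following every safe sequence of crossings, the most of the 5 that can be at the rooftop as the service lift arrives there on crossing 9 is 4 — never all 5.
So no plan with fewer than 11 crossings exists, and this one achieves 11:
1. Technician goes to the rooftop with sample H.
2. Technician goes back to the basement alone.
3. Technician goes to the rooftop with sample F.
4. Technician goes back to the basement alone.
5. Technician goes to the rooftop with sample J.
6. Technician goes back to the basement with sample H.
7. Technician goes to the rooftop with sample G.
8. Technician goes back to the basement alone.
9. Technician goes to the rooftop with sample Q.
10. Technician goes back to the basement alone.
11. Technician goes to the rooftop with sample H.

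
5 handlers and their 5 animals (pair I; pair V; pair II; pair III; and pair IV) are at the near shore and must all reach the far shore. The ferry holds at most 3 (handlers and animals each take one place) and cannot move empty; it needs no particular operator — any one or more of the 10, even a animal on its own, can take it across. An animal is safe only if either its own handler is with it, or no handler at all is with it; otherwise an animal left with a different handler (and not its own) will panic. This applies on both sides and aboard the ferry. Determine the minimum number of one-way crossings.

Counting alone: each trip to the far shore takes at most 3 across and each return brings at least 1 back, so after t trips out (and t−1 returns) at most 3t − (t−1) of the 10 are across; that first reaches 10 at t = 5, so at least 9 crossings are needed.
The safety rule pushes this higher. Following every safe sequence of crossings, the most of the 10 that can be at the far shore as the ferry arrives there on crossing 9 is 9 — never all 10.
So no plan with fewer than 11 crossings exists, and this one achieves 11:
1. animal I and handler I cross → the far shore.
2. handler I crosses ← the near shore.
3. animal II, animal III, and animal V cross → the far shore.
4. animal I crosses ← the near shore.
5. handler II, handler III, and handler V cross → the far shore.
6. animal V and handler V cross ← the near shore.
7. handler I, handler IV, and handler V cross → the far shore.
8. animal II crosses ← the near shore.
9. animal I and animal V cross → the far shore.
10. animal I crosses ← the near shore.
11. animal I, animal II, and animal IV cross → the far shore.

11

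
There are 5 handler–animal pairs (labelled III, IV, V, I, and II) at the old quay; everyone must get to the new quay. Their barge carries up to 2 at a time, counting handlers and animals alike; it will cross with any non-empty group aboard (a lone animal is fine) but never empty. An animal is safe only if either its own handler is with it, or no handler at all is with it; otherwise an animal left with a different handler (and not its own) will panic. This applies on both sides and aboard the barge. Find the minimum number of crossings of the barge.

Following every safe sequence of crossings from the start, the most of the 10 that can be at the new quay as the barge arrives there on crossings 1, 3, 5, 7 is 2, 3, 4, 5 respectively; the best ever achieved is 5 of 10.
From crossing 9 on, no configuration arises that was not already reachable earlier: only 82 distinct safe configurations (who is on which side, and where the barge is) can ever be reached, none of them has everyone across, and every continuation just revisits them. So no valid plan exists.

impossible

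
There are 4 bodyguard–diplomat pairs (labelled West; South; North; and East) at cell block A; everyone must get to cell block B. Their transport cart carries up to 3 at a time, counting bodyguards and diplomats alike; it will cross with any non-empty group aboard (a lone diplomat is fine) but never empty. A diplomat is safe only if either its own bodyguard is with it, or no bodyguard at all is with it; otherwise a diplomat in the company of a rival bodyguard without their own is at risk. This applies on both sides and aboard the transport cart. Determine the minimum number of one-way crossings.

Counting alone: each trip to cell block B takes at most 3 across and each return brings at least 1 back, so after t trips out (and t−1 returns) at most 3t − (t−1) of the 8 are across; that first reaches 8 at t = 4, so at least 7 crossings are needed.
The safety rule pushes this higher. Following every safe sequence of crossings, the most of the 8 that can be at cell block B as the transport cart arrives there on crossing 7 is 7 — never all 8.
So no plan with fewer than 9 crossings exists, and this one achieves 9:
1. bodyguard West and diplomat West cross → cell block B.
2. bodyguard West crosses ← cell block A.
3. bodyguard South, bodyguard West, and diplomat South cross → cell block B.
4. bodyguard West and diplomat West cross ← cell block A.
5. bodyguard East, bodyguard North, and bodyguard West cross → cell block B.
6. diplomat South crosses ← cell block A.
7. diplomat South and diplomat West cross → cell block B.
8. diplomat West crosses ← cell block A.
9. diplomat East, diplomat North, and diplomat West cross → cell block B.

9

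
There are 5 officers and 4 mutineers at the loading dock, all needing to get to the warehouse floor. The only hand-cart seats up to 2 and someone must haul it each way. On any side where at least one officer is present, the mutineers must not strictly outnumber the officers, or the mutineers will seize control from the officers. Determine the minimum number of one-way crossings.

Counting alone: each trip to the warehouse floor takes at most 2 across and each return brings at least 1 back, so after t trips out (and t−1 returns) at most 2t − (t−1) of the 9 are across; that first reaches 9 at t = 8, so at least 15 crossings are needed.
The plan below uses exactly 15 crossings, so it is optimal:
1. 2 mutineers → the warehouse floor.  (the loading dock: 5O 2M; the warehouse floor: 0O 2M)
2. 1 mutineer ← the loading dock.  (the loading dock: 5O 3M; the warehouse floor: 0O 1M)
3. 2 mutineers → the warehouse floor.  (the loading dock: 5O 1M; the warehouse floor: 0O 3M)
4. 1 mutineer ← the loading dock.  (the loading dock: 5O 2M; the warehouse floor: 0O 2M)
5. 2 officers → the warehouse floor.  (the loading dock: 3O 2M; the warehouse floor: 2O 2M)
6. 1 mutineer ← the loading dock.  (the loading dock: 3O 3M; the warehouse floor: 2O 1M)
7. 1 officer and 1 mutineer → the warehouse floor.  (the loading dock: 2O 2M; the warehouse floor: 3O 2M)
8. 1 officer ← the loading dock.  (the loading dock: 3O 2M; the warehouse floor: 2O 2M)
9. 1 officer and 1 mutineer → the warehouse floor.  (the loading dock: 2O 1M; the warehouse floor: 3O 3M)
10. 1 mutineer ← the loading dock.  (the loading dock: 2O 2M; the warehouse floor: 3O 2M)
11. 1 officer and 1 mutineer → the warehouse floor.  (the loading dock: 1O 1M; the warehouse floor: 4O 3M)
12. 1 officer ← the loading dock.  (the loading dock: 2O 1M; the warehouse floor: 3O 3M)
13. 1 officer and 1 mutineer → the warehouse floor.  (the loading dock: 1O 0M; the warehouse floor: 4O 4M)
14. 1 mutineer ← the loading dock.  (the loading dock: 1O 1M; the warehouse floor: 4O 3M)
15. 1 officer and 1 mutineer → the warehouse floor.  (the loading dock: 0O 0M; the warehouse floor: 5O 4M)

15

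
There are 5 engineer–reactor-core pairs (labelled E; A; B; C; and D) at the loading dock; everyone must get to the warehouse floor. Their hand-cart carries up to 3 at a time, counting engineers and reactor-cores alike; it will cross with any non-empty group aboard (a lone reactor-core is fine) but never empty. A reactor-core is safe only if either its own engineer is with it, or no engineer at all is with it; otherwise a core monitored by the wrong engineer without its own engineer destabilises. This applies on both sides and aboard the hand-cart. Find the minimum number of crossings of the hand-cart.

11

Counting alone: each trip to the warehouse floor takes at most 3 across and each return brings at least 1 back, so after t trips out (and t−1 returns) at most 3t − (t−1) of the 10 are across; that first reaches 10 at t = 5, so at least 9 crossings are needed.
The safety rule pushes this higher. Following every safe sequence of crossings, the most of the 10 that can be at the warehouse floor as the hand-cart arrives there on crossing 9 is 9 — never all 10.
So no plan with fewer than 11 crossings exists, and this one achieves 11:
1. engineer E and reactor-core E cross → the warehouse floor.
2. engineer E crosses ← the loading dock.
3. reactor-core A, reactor-core B, and reactor-core C cross → the warehouse floor.
4. reactor-core E crosses ← the loading dock.
5. engineer A, engineer B, and engineer C cross → the warehouse floor.
6. engineer A and reactor-core A cross ← the loading dock.
7. engineer A, engineer D, and engineer E cross → the warehouse floor.
8. reactor-core B crosses ← the loading dock.
9. reactor-core A and reactor-core E cross → the warehouse floor.
10. reactor-core E crosses ← the loading dock.
11. reactor-core B, reactor-core D, and reactor-core E cross → the warehouse floor.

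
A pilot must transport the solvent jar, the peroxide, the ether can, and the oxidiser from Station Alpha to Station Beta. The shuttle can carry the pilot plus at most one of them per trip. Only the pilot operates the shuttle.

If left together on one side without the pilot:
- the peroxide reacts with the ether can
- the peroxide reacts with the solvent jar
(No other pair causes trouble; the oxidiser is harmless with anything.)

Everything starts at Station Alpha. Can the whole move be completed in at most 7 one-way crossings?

Counting alone: the pilot can take at most 1 across per trip to Station Beta, so moving all 4 needs at least 4 loaded trips out, with a return between consecutive ones — at least 7 crossings.
The safety rule pushes this higher. Following every safe sequence of crossings, the most of the 4 that can be at Station Beta as the shuttle arrives there on crossing 7 is 3 — never all 4.
So the move cannot be finished within 7 crossings. (The shortest complete plan takes 9:)
1. Pilot goes to Station Beta with the peroxide.  [Station Alpha: the ether can, the oxidiser, the solvent jar | Station Beta: the peroxide]
2. Pilot goes back to Station Alpha alone.  [Station Alpha: the ether can, the oxidiser, the solvent jar | Station Beta: the peroxide]
3. Pilot goes to Station Beta with the solvent jar.  [Station Alpha: the ether can, the oxidiser | Station Beta: the peroxide, the solvent jar]
4. Pilot goes back to Station Alpha with the peroxide.  [Station Alpha: the ether can, the oxidiser, the peroxide | Station Beta: the solvent jar]
5. Pilot goes to Station Beta with the ether can.  [Station Alpha: the oxidiser, the peroxide | Station Beta: the ether can, the solvent jar]
6. Pilot goes back to Station Alpha alone.  [Station Alpha: the oxidiser, the peroxide | Station Beta: the ether can, the solvent jar]
7. Pilot goes to Station Beta with the oxidiser.  [Station Alpha: the peroxide | Station Beta: the ether can, the oxidiser, the solvent jar]
8. Pilot goes back to Station Alpha alone.  [Station Alpha: the peroxide | Station Beta: the ether can, the oxidiser, the solvent jar]
9. Pilot goes to Station Beta with the peroxide.  [Station Alpha: — | Station Beta: the ether can, the oxidiser, the peroxide, the solvent jar]

No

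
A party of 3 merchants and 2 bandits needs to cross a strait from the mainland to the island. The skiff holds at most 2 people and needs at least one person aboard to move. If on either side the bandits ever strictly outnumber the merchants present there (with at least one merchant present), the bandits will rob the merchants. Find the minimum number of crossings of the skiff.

Counting alone: each trip to the island takes at most 2 across and each return brings at least 1 back, so after t trips out (and t−1 returns) at most 2t − (t−1) of the 5 are across; that first reaches 5 at t = 4, so at least 7 crossings are needed.
The plan below uses exactly 7 crossings, so it is optimal:
1. 2 bandits → the island.  (the mainland: 3M 0B; the island: 0M 2B)
2. 1 bandit ← the mainland.  (the mainland: 3M 1B; the island: 0M 1B)
3. 2 merchants → the island.  (the mainland: 1M 1B; the island: 2M 1B)
4. 1 merchant ← the mainland.  (the mainland: 2M 1B; the island: 1M 1B)
5. 1 merchant and 1 bandit → the island.  (the mainland: 1M 0B; the island: 2M 2B)
6. 1 bandit ← the mainland.  (the mainland: 1M 1B; the island: 2M 1B)
7. 1 merchant and 1 bandit → the island.  (the mainland: 0M 0B; the island: 3M 2B)

7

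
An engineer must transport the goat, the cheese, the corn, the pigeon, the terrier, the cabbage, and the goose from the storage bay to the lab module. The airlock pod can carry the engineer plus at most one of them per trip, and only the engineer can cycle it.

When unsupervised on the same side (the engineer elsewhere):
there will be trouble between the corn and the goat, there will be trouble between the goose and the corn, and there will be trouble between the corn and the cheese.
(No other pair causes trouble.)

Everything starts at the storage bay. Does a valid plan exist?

Following every safe sequence of crossings from the start, the most of the 7 that can be at the lab module as the airlock pod arrives there on crossings 1, 3, 5, 7, 9 is 1, 2, 3, 4, 5 respectively; the best ever achieved is 5 of 7.
From crossing 11 on, no configuration arises that was not already reachable earlier: only 72 distinct safe configurations (who is on which side, and where the airlock pod is) can ever be reached, none of them has everyone across, and every continuation just revisits them. So no valid plan exists.

No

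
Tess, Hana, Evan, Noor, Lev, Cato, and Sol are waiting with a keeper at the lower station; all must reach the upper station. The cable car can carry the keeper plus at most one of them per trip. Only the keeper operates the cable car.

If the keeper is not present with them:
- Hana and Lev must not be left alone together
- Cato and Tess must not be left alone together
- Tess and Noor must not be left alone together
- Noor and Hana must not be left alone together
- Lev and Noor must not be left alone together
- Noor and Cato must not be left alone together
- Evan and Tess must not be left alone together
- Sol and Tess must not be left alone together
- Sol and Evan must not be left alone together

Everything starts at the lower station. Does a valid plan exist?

No

Whatever the first load, the items left behind include a forbidden pair without the keeper. No opening move is safe, so no plan exists.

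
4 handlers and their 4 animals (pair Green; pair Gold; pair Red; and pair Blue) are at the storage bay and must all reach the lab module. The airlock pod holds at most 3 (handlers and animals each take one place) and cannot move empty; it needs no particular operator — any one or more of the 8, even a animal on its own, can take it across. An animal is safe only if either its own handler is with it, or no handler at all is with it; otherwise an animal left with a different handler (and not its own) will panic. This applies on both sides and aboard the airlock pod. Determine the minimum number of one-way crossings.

9

Counting alone: each trip to the lab module takes at most 3 across and each return brings at least 1 back, so after t trips out (and t−1 returns) at most 3t − (t−1) of the 8 are across; that first reaches 8 at t = 4, so at least 7 crossings are needed.
The safety rule pushes this higher. Following every safe sequence of crossings, the most of the 8 that can be at the lab module as the airlock pod arrives there on crossing 7 is 7 — never all 8.
So no plan with fewer than 9 crossings exists, and this one achieves 9:
1. animal Green and handler Green cross → the lab module.
2. handler Green crosses ← the storage bay.
3. animal Gold, handler Gold, and handler Green cross → the lab module.
4. animal Green and handler Green cross ← the storage bay.
5. handler Blue, handler Green, and handler Red cross → the lab module.
6. animal Gold crosses ← the storage bay.
7. animal Gold and animal Green cross → the lab module.
8. animal Green crosses ← the storage bay.
9. animal Blue, animal Green, and animal Red cross → the lab module.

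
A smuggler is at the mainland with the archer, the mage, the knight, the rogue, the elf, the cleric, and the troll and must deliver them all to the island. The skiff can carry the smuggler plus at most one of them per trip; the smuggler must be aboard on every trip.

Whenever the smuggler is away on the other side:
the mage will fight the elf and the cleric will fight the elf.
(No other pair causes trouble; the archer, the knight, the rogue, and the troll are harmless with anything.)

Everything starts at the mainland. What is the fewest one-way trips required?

Counting alone: the smuggler can take at most 1 across per trip to the island, so moving all 7 needs at least 7 loaded trips out, with a return between consecutive ones — at least 13 crossings.
The safety rule pushes this higher. Following every safe sequence of crossings, the most of the 7 that can be at the island as the skiff arrives there on crossing 13 is 6 — never all 7.
So no plan with fewer than 15 crossings exists, and this one achieves 15:
1. Smuggler goes to the island with the elf.
2. Smuggler goes back to the mainland alone.
3. Smuggler goes to the island with the archer.
4. Smuggler goes back to the mainland alone.
5. Smuggler goes to the island with the mage.
6. Smuggler goes back to the mainland with the elf.
7. Smuggler goes to the island with the cleric.
8. Smuggler goes back to the mainland alone.
9. Smuggler goes to the island with the knight.
10. Smuggler goes back to the mainland alone.
11. Smuggler goes to the island with the rogue.
12. Smuggler goes back to the mainland alone.
13. Smuggler goes to the island with the troll.
14. Smuggler goes back to the mainland alone.
15. Smuggler goes to the island with the elf.

15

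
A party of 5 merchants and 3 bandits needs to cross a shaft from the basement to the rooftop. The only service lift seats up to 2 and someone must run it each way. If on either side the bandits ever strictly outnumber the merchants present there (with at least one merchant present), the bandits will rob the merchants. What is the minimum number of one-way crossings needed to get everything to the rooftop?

Counting alone: each trip to the rooftop takes at most 2 across and each return brings at least 1 back, so after t trips out (and t−1 returns) at most 2t − (t−1) of the 8 are across; that first reaches 8 at t = 7, so at least 13 crossings are needed.
The plan below uses exactly 13 crossings, so it is optimal:
1. 2 bandits → the rooftop.  (the basement: 5M 1B; the rooftop: 0M 2B)
2. 1 bandit ← the basement.  (the basement: 5M 2B; the rooftop: 0M 1B)
3. 2 bandits → the rooftop.  (the basement: 5M 0B; the rooftop: 0M 3B)
4. 1 bandit ← the basement.  (the basement: 5M 1B; the rooftop: 0M 2B)
5. 2 merchants → the rooftop.  (the basement: 3M 1B; the rooftop: 2M 2B)
6. 1 bandit ← the basement.  (the basement: 3M 2B; the rooftop: 2M 1B)
7. 1 merchant and 1 bandit → the rooftop.  (the basement: 2M 1B; the rooftop: 3M 2B)
8. 1 bandit ← the basement.  (the basement: 2M 2B; the rooftop: 3M 1B)
9. 2 bandits → the rooftop.  (the basement: 2M 0B; the rooftop: 3M 3B)
10. 1 bandit ← the basement.  (the basement: 2M 1B; the rooftop: 3M 2B)
11. 1 merchant and 1 bandit → the rooftop.  (the basement: 1M 0B; the rooftop: 4M 3B)
12. 1 bandit ← the basement.  (the basement: 1M 1B; the rooftop: 4M 2B)
13. 1 merchant and 1 bandit → the rooftop.  (the basement: 0M 0B; the rooftop: 5M 3B)

13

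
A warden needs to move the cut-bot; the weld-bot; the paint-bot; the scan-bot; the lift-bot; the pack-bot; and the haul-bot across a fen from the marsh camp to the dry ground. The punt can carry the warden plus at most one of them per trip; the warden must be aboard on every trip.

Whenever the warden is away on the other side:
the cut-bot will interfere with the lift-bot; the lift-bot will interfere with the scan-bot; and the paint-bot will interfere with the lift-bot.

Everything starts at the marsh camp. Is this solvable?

No

Following every safe sequence of crossings from the start, the most of the 7 that can be at the dry ground as the punt arrives there on crossings 1, 3, 5, 7, 9 is 1, 2, 3, 4, 5 respectively; the best ever achieved is 5 of 7.
From crossing 11 on, no configuration arises that was not already reachable earlier: only 72 distinct safe configurations (who is on which side, and where the punt is) can ever be reached, none of them has everyone across, and every continuation just revisits them. So no valid plan exists.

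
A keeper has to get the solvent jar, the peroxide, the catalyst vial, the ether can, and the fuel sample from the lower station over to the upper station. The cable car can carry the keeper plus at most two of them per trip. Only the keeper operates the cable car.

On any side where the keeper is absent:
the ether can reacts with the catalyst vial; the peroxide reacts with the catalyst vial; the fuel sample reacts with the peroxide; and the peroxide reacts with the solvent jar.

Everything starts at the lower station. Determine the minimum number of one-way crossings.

Counting alone: the keeper can take at most 2 across per trip to the upper station, so moving all 5 needs at least 3 loaded trips out, with a return between consecutive ones — at least 5 crossings.
The plan below uses exactly 5 crossings, so it is optimal:
1. Keeper goes to the upper station with the catalyst vial and the peroxide.
2. Keeper goes back to the lower station with the peroxide.
3. Keeper goes to the upper station with the fuel sample and the solvent jar.
4. Keeper goes back to the lower station alone.
5. Keeper goes to the upper station with the ether can and the peroxide.

5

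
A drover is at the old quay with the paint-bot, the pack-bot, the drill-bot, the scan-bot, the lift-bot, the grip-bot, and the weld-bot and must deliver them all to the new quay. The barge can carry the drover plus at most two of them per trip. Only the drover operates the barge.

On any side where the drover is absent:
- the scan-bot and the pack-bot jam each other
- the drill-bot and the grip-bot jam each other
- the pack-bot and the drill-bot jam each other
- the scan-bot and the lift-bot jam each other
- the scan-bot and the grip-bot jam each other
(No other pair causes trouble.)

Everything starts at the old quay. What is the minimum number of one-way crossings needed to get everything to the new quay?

Counting alone: the drover can take at most 2 across per trip to the new quay, so moving all 7 needs at least 4 loaded trips out, with a return between consecutive ones — at least 7 crossings.
The safety rule pushes this higher. Following every safe sequence of crossings, the most of the 7 that can be at the new quay as the barge arrives there on crossing 7 is 6 — never all 7.
So no plan with fewer than 9 crossings exists, and this one achieves 9:
1. Drover goes to the new quay with the drill-bot and the scan-bot.
2. Drover goes back to the old quay alone.
3. Drover goes to the new quay with the paint-bot.
4. Drover goes back to the old quay alone.
5. Drover goes to the new quay with the lift-bot and the pack-bot.
6. Drover goes back to the old quay with the drill-bot and the scan-bot.
7. Drover goes to the new quay with the grip-bot and the weld-bot.
8. Drover goes back to the old quay alone.
9. Drover goes to the new quay with the drill-bot and the scan-bot.

9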